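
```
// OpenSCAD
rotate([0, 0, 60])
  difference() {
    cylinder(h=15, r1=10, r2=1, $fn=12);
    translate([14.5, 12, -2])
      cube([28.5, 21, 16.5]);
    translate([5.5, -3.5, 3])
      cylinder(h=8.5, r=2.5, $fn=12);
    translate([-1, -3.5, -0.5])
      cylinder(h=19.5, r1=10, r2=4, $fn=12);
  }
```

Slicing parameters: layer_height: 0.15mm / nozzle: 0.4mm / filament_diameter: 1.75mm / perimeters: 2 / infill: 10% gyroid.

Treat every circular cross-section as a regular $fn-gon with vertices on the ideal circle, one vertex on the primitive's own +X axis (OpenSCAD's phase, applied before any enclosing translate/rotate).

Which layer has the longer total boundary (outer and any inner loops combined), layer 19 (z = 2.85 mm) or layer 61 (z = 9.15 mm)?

layer 19 (z = 2.85 mm)

Layer 19 (z = 2.85): the cone: at t=0.190 of its height the radius interpolates to r₁+(r₂−r₁)t = 8.290, giving a regular 12-gon of that circumradius (perimeter = 2·12·8.290·sin(180°/12) = 51.49 mm); the cube at (14.5, 12) is present — its section is the full 28.5×21 rectangle (perimeter 99.00 mm); the cylinder at (5.5, -3.5) is not intersected at this z (z outside [3, 11.5]); the cone at (-1, -3.5) (r1=10→r2=4) has section circumradius 8.969 here — a regular 12-gon (perimeter = 2·12·8.969·sin(180°/12) = 55.71 mm); After the difference (first − rest): starting from the cone, the 28.5×21 cube at (14.5, 12) misses the remaining region (no effect); the cone at (-1, -3.5) partially overlaps it — only the 161.67 mm² overlap (of its 241.34 mm²) is removed, clipping the outline — boundary = 46.70 mm; (whole slice rotated 60° about Z — lengths, areas and connectivity unchanged). So its perimeter = 46.70 mm. Layer 61 (z = 9.15): the cone: at t=0.610 of its height the radius interpolates to r₁+(r₂−r₁)t = 4.510, giving a regular 12-gon of that circumradius (perimeter = 2·12·4.510·sin(180°/12) = 28.01 mm); the cube at (14.5, 12) (footprint 28.5×21) is included at this height (perimeter 99.00 mm); the cylinder at (5.5, -3.5): section is a regular 12-gon, circumradius r=2.5 (perimeter = 2·12·2.500·sin(180°/12) = 15.53 mm); the cone at (-1, -3.5) contributes a regular 12-gon of circumradius 7.031 (interpolated between r1=10 and r2=4 at t=0.495) (perimeter = 2·12·7.031·sin(180°/12) = 43.67 mm); Taking the first minus the rest: starting from the cone, the 28.5×21 cube at (14.5, 12) misses the remaining region (no effect); the r=2.5 cylinder at (5.5, -3.5) partially overlaps it — only the 0.45 mm² overlap (of its 18.75 mm²) is removed, clipping the outline; the cone at (-1, -3.5) partially overlaps it — only the 53.57 mm² overlap (of its 148.30 mm²) is removed, clipping the outline — boundary = 18.33 mm; (rotated 60° about Z; rotation is an isometry so areas/perimeters/island counts are preserved). So its perimeter = 18.33 mm. Layer 19 is larger (46.70 vs 18.33 mm).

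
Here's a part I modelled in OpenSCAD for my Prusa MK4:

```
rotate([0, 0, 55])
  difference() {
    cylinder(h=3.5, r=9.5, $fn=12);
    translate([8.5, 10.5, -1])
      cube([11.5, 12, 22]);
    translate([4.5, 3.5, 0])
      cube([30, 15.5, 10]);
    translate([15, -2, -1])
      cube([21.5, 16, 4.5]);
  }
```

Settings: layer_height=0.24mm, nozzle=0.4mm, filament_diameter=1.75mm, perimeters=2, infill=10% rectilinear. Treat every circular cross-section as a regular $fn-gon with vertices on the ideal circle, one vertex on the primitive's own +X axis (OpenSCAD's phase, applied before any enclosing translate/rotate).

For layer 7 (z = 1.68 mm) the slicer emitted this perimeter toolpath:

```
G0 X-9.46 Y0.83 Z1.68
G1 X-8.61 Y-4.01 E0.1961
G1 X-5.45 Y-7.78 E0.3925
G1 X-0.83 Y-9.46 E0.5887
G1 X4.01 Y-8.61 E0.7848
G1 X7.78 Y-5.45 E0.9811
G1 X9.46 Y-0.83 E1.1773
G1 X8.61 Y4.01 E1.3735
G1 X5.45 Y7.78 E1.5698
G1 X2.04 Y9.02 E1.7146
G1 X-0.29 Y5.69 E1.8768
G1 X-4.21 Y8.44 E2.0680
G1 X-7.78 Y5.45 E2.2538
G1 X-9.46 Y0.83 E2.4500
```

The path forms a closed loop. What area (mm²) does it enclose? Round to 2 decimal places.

258.84 mm²

Apply the shoelace formula to the sequence of (X, Y) vertices; enclosed area = 258.84 mm².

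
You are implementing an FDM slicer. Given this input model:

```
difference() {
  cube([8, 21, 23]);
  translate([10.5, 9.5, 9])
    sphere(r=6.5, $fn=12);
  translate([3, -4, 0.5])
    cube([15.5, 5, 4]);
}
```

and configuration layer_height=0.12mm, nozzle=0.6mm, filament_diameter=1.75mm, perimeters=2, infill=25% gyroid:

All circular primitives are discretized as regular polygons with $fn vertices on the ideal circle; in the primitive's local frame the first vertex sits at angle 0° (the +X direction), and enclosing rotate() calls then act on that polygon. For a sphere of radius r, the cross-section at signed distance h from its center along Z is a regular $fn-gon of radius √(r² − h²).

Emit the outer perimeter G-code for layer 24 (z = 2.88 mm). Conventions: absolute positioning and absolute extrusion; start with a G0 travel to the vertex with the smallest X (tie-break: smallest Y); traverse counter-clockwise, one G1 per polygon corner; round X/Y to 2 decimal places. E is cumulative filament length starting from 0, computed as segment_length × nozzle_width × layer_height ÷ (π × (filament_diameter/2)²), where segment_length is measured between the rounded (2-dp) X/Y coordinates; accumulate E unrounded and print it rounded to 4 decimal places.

G0 X0.00 Y0.00 Z2.88
G1 X3.00 Y0.00 E0.0898
G1 X3.00 Y1.00 E0.1197
G1 X8.00 Y1.00 E0.2694
G1 X8.00 Y21.00 E0.8681
G1 X0.00 Y21.00 E1.1076
G1 X0.00 Y0.00 E1.7362

At z = 2.88 mm: the cube (footprint 8×21) is included at this height; the r=6.5 sphere at (10.5, 9.5) slices to a regular 12-gon of circumradius 2.190 (√(r²−h²) with h=6.12 from center); the cube at (3, -4) is present — its section is the full 15.5×5 rectangle; Taking the first minus the rest: starting from the 8×21 cube, the r=6.5 sphere at (10.5, 9.5) misses the remaining region (no effect); the 15.5×5 cube at (3, -4) partially overlaps it — only the 5.00 mm² overlap (of its 77.50 mm²) is removed, clipping the outline — 1 connected region. The outline is a single polygon with 6 vertices. Extrusion per mm of travel: 0.6 × 0.12 / (π × 0.875²) = 0.029934. Accumulating E over each segment gives final E = 1.7362.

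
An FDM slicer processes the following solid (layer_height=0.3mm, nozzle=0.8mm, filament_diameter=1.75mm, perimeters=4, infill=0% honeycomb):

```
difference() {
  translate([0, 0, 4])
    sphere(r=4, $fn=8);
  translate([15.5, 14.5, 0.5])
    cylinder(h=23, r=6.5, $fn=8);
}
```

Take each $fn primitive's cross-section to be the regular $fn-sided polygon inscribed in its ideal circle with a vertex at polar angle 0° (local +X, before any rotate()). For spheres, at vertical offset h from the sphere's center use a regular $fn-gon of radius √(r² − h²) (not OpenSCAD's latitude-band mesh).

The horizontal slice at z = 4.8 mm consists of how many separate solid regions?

At z = 4.8 mm: the r=4 sphere slices to a regular 8-gon of circumradius 3.919 (√(r²−h²) with h=0.8 from center); the r=6.5 cylinder at (15.5, 14.5) contributes a regular 8-gon of circumradius 6.5; Taking the first minus the rest: starting from the r=4 sphere, the r=6.5 cylinder at (15.5, 14.5) misses the remaining region (no effect) — 1 connected region. The result has 1 disconnected region.

1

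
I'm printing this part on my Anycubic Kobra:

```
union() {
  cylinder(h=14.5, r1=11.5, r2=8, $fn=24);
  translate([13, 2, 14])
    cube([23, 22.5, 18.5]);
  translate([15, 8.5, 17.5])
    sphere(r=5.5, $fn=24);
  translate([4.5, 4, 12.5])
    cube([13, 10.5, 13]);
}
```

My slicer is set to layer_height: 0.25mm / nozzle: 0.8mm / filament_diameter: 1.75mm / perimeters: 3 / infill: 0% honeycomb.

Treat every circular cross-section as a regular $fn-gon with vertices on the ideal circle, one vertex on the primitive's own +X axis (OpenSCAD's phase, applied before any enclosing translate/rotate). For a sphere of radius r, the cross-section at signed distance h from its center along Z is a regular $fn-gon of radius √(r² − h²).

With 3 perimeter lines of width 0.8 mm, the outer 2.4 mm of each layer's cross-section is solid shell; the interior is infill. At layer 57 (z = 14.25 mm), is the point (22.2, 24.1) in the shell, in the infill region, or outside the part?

At z = 14.25 mm: the cone contributes a regular 24-gon of circumradius 8.060 (interpolated between r1=11.5 and r2=8 at t=0.983); the cube at (13, 2) is present — its section is the full 23×22.5 rectangle; the r=5.5 sphere at (15, 8.5) slices to a regular 24-gon of circumradius 4.437 (√(r²−h²) with h=3.25 from center); the cube at (4.5, 4) (footprint 13×10.5) is included at this height; Combining (union): the regions partially overlap (shared area 112.09 mm²), so overlapping operands fuse into one piece — 1 connected region. Overall, the cross-section is a single solid region. The nearest boundary edge runs (13.00, 24.50)→(36.00, 24.50); distance from the point to it = 0.40 mm. The point is inside the cross-section, 0.40 mm from the nearest boundary — within the 2.4 mm shell band (3 × 0.8).

shell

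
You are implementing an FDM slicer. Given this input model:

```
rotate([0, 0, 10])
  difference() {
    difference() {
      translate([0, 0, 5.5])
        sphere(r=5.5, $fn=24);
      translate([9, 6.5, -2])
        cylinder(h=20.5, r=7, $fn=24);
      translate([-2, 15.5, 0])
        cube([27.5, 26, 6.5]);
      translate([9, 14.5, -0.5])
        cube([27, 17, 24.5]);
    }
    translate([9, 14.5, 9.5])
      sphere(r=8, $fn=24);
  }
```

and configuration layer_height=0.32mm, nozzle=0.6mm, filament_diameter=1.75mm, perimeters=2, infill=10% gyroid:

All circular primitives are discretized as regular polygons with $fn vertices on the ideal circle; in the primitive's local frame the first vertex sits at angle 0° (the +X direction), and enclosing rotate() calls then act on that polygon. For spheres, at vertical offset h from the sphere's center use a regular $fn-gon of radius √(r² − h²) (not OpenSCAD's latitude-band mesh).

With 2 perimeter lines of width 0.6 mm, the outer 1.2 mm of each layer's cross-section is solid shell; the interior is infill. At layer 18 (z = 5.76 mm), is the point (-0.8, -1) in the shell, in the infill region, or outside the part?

infill

At z = 5.76 mm: the r=5.5 sphere contributes a regular 24-gon of circumradius √(5.5²−0.26²) = 5.494; the r=7 cylinder at (9, 6.5) contributes a regular 24-gon of circumradius 7; the cube at (-2, 15.5) is present — its section is the full 27.5×26 rectangle; the 27×17 cube at (9, 14.5) contributes its full rectangle; After the difference (first − rest): starting from the r=5.5 sphere, the r=7 cylinder at (9, 6.5) partially overlaps it — only the 4.92 mm² overlap (of its 152.19 mm²) is removed, clipping the outline; the 27.5×26 cube at (-2, 15.5) misses the remaining region (no effect); the 27×17 cube at (9, 14.5) misses the remaining region (no effect) — 1 connected region; the sphere at (9, 14.5): section is a regular 24-gon, circumradius = √(r²−h²) = √(8²−3.74²) = 7.072; After the difference (first − rest): starting from that combined region, the r=8 sphere at (9, 14.5) misses the remaining region (no effect) — 1 connected region; (rotated 10° about Z; rotation is an isometry so areas/perimeters/island counts are preserved). Overall, the cross-section is a single solid region. Undo the 10° rotation: the query point maps to (-0.961, -0.846) in the un-rotated model frame. The nearest boundary edge runs (-3.88, -3.88)→(-4.76, -2.75); distance from the point to it = 4.17 mm. The point is inside the cross-section and 4.17 mm from the nearest boundary — more than the 1.2 mm shell width (2 × 0.6), so it's in the infill interior.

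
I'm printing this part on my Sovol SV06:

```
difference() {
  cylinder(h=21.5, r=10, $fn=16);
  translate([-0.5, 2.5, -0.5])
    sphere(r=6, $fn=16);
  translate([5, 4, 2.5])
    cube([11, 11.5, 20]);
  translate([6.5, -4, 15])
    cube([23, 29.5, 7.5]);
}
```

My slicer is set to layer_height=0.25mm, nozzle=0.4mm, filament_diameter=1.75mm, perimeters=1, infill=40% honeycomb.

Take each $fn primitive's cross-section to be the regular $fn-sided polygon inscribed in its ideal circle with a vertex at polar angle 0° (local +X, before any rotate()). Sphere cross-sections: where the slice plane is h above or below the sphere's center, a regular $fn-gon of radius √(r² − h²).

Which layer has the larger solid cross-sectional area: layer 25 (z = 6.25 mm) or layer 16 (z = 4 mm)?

Layer 25 (z = 6.25): the r=10 cylinder gives a regular 16-gon of circumradius 10 (constant along its height) (area = (16/2)·10.000²·sin(360°/16) = 306.15 mm²); the sphere at (-0.5, 2.5) is absent (|z−center|=6.750 > r=6); the 11×11.5 cube at (5, 4) contributes its full rectangle (area 126.50 mm²); the cube at (6.5, -4) is not intersected at this z (z outside [15, 22.5]); Taking the first minus the rest: starting from the r=10 cylinder (306.15 mm²), the 11×11.5 cube at (5, 4) partially overlaps it — only the 10.94 mm² overlap (of its 126.50 mm²) is removed, clipping the outline — area = 295.20 mm². So its area = 295.20 mm². Layer 16 (z = 4): the r=10 cylinder gives a regular 16-gon of circumradius 10 (constant along its height) (area = (16/2)·10.000²·sin(360°/16) = 306.15 mm²); the sphere at (-0.5, 2.5): section is a regular 16-gon, circumradius = √(r²−h²) = √(6²−4.5²) = 3.969 (area = (16/2)·3.969²·sin(360°/16) = 48.22 mm²); the 11×11.5 cube at (5, 4) contributes its full rectangle (area 126.50 mm²); the cube at (6.5, -4) is absent (z outside [15, 22.5]); After the difference (first − rest): starting from the r=10 cylinder (306.15 mm²), the r=6 sphere at (-0.5, 2.5) lies wholly inside it (removes its full 48.22 mm² and its 24.78 mm outline becomes a hole wall); the 11×11.5 cube at (5, 4) partially overlaps it — only the 10.94 mm² overlap (of its 126.50 mm²) is removed, clipping the outline — area = 246.98 mm². So its area = 246.98 mm². Layer 25 is larger (295.20 vs 246.98 mm²).

layer 25 (z = 6.25 mm)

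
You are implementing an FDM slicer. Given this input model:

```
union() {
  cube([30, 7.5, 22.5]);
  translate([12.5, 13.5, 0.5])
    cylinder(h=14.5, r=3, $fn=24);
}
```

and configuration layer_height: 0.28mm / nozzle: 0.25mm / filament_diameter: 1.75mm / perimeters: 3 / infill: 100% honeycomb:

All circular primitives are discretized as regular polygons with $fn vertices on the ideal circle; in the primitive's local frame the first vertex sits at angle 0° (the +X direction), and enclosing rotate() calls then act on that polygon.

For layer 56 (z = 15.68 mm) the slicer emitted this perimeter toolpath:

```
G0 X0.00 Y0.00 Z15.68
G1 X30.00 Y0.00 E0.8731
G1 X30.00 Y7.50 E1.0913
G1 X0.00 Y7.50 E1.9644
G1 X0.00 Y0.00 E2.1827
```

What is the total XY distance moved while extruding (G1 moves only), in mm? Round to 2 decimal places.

Sum the Euclidean lengths of each G1 segment: total = 75.00 mm.

75.00 mm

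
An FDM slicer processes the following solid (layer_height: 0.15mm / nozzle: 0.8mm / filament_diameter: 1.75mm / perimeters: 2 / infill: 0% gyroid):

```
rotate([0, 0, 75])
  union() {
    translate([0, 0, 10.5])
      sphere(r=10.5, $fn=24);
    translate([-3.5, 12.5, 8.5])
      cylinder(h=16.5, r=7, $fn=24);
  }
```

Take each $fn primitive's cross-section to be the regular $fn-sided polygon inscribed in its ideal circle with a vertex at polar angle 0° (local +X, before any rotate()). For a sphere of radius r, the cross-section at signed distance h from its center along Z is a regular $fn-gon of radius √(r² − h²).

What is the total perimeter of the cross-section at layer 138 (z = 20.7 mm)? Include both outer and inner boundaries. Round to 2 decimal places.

59.47 mm

At z = 20.7 mm: the r=10.5 sphere contributes a regular 24-gon of circumradius √(10.5²−10.2²) = 2.492 (perimeter = 2·24·2.492·sin(180°/24) = 15.61 mm); the r=7 cylinder at (-3.5, 12.5) contributes a regular 24-gon of circumradius 7 (perimeter = 2·24·7.000·sin(180°/24) = 43.86 mm); Merging all regions: the 2 present regions are separate (no shared area or edge), so areas and boundary lengths simply add and each stays a separate island — boundary = 59.47 mm; (whole slice rotated 75° about Z — lengths, areas and connectivity unchanged). Overall, the cross-section has 2 separate islands. Total boundary length (outer) = 59.47 mm.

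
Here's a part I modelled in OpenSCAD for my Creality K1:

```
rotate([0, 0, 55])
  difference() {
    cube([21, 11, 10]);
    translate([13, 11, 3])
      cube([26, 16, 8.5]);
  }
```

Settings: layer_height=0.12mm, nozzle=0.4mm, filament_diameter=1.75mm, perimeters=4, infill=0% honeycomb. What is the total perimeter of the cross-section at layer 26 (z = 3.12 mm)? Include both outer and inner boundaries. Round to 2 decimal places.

At z = 3.12 mm: the cube (footprint 21×11) is included at this height (perimeter 64.00 mm); the 26×16 cube at (13, 11) contributes its full rectangle (perimeter 84.00 mm); Subtracting the remaining from the first: starting from the 21×11 cube, the 26×16 cube at (13, 11) misses the remaining region (no effect) — boundary = 64.00 mm; (whole slice rotated 55° about Z — lengths, areas and connectivity unchanged). Overall, the cross-section is a single solid region. Total boundary length (outer) = 64.00 mm.

64.00 mm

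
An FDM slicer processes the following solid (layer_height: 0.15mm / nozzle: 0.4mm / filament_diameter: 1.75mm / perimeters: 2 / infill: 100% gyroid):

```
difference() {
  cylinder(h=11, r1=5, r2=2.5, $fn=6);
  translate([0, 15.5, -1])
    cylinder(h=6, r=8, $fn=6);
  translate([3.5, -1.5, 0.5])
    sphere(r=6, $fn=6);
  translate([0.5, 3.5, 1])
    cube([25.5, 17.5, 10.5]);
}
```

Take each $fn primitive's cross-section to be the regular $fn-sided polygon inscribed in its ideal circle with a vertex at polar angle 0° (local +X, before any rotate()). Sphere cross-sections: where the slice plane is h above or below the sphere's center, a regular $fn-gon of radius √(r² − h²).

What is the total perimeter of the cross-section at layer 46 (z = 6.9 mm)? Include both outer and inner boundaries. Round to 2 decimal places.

20.59 mm

At z = 6.9 mm: the cone contributes a regular 6-gon of circumradius 3.432 (interpolated between r1=5 and r2=2.5 at t=0.627) (perimeter = 2·6·3.432·sin(180°/6) = 20.59 mm); the cylinder at (0, 15.5) is not intersected at this z (z outside [-1, 5]); the sphere at (3.5, -1.5) is not intersected at this z (|z−center|=6.400 > r=6); the cube at (0.5, 3.5) (footprint 25.5×17.5) is included at this height (perimeter 86.00 mm); Subtracting the remaining from the first: starting from the cone, the 25.5×17.5 cube at (0.5, 3.5) misses the remaining region (no effect) — boundary = 20.59 mm. Overall, the cross-section is a single solid region. Total boundary length (outer) = 20.59 mm.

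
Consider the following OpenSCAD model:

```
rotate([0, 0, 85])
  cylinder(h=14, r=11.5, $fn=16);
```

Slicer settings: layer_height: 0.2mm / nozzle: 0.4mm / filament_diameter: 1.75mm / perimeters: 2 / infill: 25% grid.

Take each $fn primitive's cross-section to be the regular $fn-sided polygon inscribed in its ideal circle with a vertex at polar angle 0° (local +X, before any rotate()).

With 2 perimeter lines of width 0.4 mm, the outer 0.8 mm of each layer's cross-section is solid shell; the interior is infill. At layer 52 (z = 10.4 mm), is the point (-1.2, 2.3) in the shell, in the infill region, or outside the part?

infill

At z = 10.4 mm: the cylinder: section is a regular 16-gon, circumradius r=11.5; (whole slice rotated 85° about Z — lengths, areas and connectivity unchanged). Overall, the cross-section is a single solid region. Undo the 85° rotation: the query point maps to (2.187, 1.396) in the un-rotated model frame. The nearest boundary edge runs (10.62, 4.40)→(8.13, 8.13); distance from the point to it = 8.69 mm. The point is inside the cross-section and 8.69 mm from the nearest boundary — more than the 0.8 mm shell width (2 × 0.4), so it's in the infill interior.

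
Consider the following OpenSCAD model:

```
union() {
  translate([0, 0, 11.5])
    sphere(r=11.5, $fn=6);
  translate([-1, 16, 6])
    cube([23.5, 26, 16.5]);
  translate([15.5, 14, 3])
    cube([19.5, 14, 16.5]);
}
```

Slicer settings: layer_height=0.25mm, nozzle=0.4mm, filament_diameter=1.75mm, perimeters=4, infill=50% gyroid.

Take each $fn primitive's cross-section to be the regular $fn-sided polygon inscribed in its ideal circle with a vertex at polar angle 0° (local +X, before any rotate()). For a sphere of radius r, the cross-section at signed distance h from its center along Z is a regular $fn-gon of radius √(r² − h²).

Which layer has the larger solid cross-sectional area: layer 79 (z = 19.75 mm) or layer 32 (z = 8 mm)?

layer 32 (z = 8 mm)

Layer 79 (z = 19.75): the r=11.5 sphere contributes a regular 6-gon of circumradius √(11.5²−8.25²) = 8.012 (area = (6/2)·8.012²·sin(360°/6) = 166.76 mm²); the 23.5×26 cube at (-1, 16) contributes its full rectangle (area 611.00 mm²); the cube at (15.5, 14) is absent (z outside [3, 19.5]); Combining (union): the 2 present regions are separate (no shared area or edge), so areas and boundary lengths simply add and each stays a separate island — area = 777.76 mm². So its area = 777.76 mm². Layer 32 (z = 8): the r=11.5 sphere contributes a regular 6-gon of circumradius √(11.5²−3.5²) = 10.954 (area = (6/2)·10.954²·sin(360°/6) = 311.77 mm²); the cube at (-1, 16) is present — its section is the full 23.5×26 rectangle (area 611.00 mm²); the 19.5×14 cube at (15.5, 14) contributes its full rectangle (area 273.00 mm²); Combining (union): the regions partially overlap — summed areas 1195.77 mm² minus the doubly-counted overlap 84.00 mm² gives 1111.77 mm² — area = 1111.77 mm². So its area = 1111.77 mm². Layer 32 is larger (1111.77 vs 777.76 mm²).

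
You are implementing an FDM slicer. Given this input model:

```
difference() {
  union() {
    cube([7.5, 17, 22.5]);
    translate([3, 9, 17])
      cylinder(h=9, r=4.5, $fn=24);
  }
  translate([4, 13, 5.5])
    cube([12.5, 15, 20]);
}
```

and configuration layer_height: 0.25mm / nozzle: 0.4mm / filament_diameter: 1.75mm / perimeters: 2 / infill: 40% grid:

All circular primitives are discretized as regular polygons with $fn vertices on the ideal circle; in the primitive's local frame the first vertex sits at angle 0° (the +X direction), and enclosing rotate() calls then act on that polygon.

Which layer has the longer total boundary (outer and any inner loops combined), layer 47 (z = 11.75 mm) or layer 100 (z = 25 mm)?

Layer 47 (z = 11.75): the 7.5×17 cube contributes its full rectangle (perimeter 49.00 mm); the cylinder at (3, 9) does not reach this height (z outside [17, 26]); Taking the union: only the 7.5×17 cube is present, so the union is just that shape — boundary = 49.00 mm; the 12.5×15 cube at (4, 13) contributes its full rectangle (perimeter 55.00 mm); Taking the first minus the rest: starting from the result so far, the 12.5×15 cube at (4, 13) partially overlaps it — only the 14.00 mm² overlap (of its 187.50 mm²) is removed, clipping the outline — boundary = 49.00 mm. So its perimeter = 49.00 mm. Layer 100 (z = 25): the cube is not intersected at this z (z outside [0, 22.5]); the r=4.5 cylinder at (3, 9) contributes a regular 24-gon of circumradius 4.5 (perimeter = 2·24·4.500·sin(180°/24) = 28.19 mm); Taking the union: only the r=4.5 cylinder at (3, 9) is present, so the union is just that shape — boundary = 28.19 mm; the 12.5×15 cube at (4, 13) contributes its full rectangle (perimeter 55.00 mm); Taking the first minus the rest: starting from the result so far, the 12.5×15 cube at (4, 13) partially overlaps it — only the 0.20 mm² overlap (of its 187.50 mm²) is removed, clipping the outline — boundary = 28.49 mm. So its perimeter = 28.49 mm. Layer 47 is larger (49.00 vs 28.49 mm).

layer 47 (z = 11.75 mm)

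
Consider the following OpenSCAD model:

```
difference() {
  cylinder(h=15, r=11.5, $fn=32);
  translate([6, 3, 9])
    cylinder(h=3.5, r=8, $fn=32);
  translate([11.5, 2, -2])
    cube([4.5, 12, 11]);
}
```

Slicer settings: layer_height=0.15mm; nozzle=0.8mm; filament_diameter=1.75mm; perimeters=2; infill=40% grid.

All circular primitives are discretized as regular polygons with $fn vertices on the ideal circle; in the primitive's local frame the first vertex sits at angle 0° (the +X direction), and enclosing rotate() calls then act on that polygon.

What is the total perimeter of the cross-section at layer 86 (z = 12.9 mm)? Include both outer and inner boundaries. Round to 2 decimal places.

At z = 12.9 mm: the r=11.5 cylinder contributes a regular 32-gon of circumradius 11.5 (perimeter = 2·32·11.500·sin(180°/32) = 72.14 mm); the cylinder at (6, 3) is absent (z outside [9, 12.5]); the cube at (11.5, 2) is not intersected at this z (z outside [-2, 9]); Subtracting the remaining from the first: none of the subtracted shapes is present at this height, so the r=11.5 cylinder is unchanged — boundary = 72.14 mm. Overall, the cross-section is a single solid region. Total boundary length (outer) = 72.14 mm.

72.14 mm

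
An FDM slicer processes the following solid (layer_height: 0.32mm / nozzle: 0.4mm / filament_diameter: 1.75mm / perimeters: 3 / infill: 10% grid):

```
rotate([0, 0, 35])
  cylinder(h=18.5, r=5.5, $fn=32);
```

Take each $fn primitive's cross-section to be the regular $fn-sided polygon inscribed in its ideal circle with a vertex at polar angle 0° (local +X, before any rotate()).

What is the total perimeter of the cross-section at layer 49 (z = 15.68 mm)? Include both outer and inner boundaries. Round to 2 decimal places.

At z = 15.68 mm: the cylinder: section is a regular 32-gon, circumradius r=5.5 (perimeter = 2·32·5.500·sin(180°/32) = 34.50 mm); (rotated 35° about Z; rotation is an isometry so areas/perimeters/island counts are preserved). Overall, the cross-section is a single solid region. Total boundary length (outer) = 34.50 mm.

34.50 mm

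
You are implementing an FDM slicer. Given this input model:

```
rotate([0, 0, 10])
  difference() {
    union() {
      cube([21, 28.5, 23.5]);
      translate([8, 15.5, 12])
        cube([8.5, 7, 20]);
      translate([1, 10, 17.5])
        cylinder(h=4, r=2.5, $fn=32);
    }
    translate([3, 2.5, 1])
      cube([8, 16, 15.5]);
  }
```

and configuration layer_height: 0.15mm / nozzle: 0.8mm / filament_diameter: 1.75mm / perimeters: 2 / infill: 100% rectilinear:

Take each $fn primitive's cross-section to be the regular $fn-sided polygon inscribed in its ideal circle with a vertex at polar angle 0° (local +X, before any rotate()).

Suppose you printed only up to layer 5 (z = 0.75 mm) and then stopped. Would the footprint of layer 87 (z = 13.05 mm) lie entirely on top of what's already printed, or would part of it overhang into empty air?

Compare the two slices. At z = 0.75: the cube (footprint 21×28.5) is included at this height (area 598.50 mm²); the cube at (8, 15.5) does not reach this height (z outside [12, 32]); the cylinder at (1, 10) is not intersected at this z (z outside [17.5, 21.5]); Taking the union: only the 21×28.5 cube is present, so the union is just that shape — area = 598.50 mm²; the cube at (3, 2.5) is not intersected at this z (z outside [1, 16.5]); After the difference (first − rest): none of the subtracted shapes is present at this height, so the result so far is unchanged — area = 598.50 mm²; (whole slice rotated 10° about Z — lengths, areas and connectivity unchanged). At z = 13.05: the cube is present — its section is the full 21×28.5 rectangle (area 598.50 mm²); the 8.5×7 cube at (8, 15.5) contributes its full rectangle (area 59.50 mm²); the cylinder at (1, 10) does not reach this height (z outside [17.5, 21.5]); Combining (union): the 8.5×7 cube at (8, 15.5) lies entirely inside the 21×28.5 cube, so the union is just the 21×28.5 cube — area = 598.50 mm²; the 8×16 cube at (3, 2.5) contributes its full rectangle (area 128.00 mm²); Subtracting the remaining from the first: starting from the result so far (598.50 mm²), the 8×16 cube at (3, 2.5) lies wholly inside it (removes its full 128.00 mm² and its 48.00 mm outline becomes a hole wall) — area = 470.50 mm²; (rotated 10° about Z; rotation is an isometry so areas/perimeters/island counts are preserved). Checking containment: the cross-section at z = 13.05 is a subset of the cross-section at z = 0.75.

entirely on top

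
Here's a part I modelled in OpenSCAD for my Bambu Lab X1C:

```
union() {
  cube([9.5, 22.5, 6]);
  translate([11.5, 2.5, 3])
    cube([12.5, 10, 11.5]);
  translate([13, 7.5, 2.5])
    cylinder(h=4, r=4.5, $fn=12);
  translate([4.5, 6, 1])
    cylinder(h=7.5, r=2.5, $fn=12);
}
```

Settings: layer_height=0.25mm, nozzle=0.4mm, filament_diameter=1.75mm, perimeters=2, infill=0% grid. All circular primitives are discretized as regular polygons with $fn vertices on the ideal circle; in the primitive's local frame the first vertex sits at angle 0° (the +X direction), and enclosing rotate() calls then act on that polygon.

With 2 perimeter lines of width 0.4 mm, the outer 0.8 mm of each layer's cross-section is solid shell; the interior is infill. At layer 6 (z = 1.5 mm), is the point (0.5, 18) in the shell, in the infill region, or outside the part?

At z = 1.5 mm: the cube (footprint 9.5×22.5) is included at this height; the cube at (11.5, 2.5) is not intersected at this z (z outside [3, 14.5]); the cylinder at (13, 7.5) is not intersected at this z (z outside [2.5, 6.5]); the r=2.5 cylinder at (4.5, 6) gives a regular 12-gon of circumradius 2.5 (constant along its height); Merging all regions: the r=2.5 cylinder at (4.5, 6) lies entirely inside the 9.5×22.5 cube, so the union is just the 9.5×22.5 cube — 1 connected region. Overall, the cross-section is a single solid region. The nearest boundary edge runs (0.00, 0.00)→(0.00, 22.50); distance from the point to it = 0.50 mm. The point is inside the cross-section, 0.50 mm from the nearest boundary — within the 0.8 mm shell band (2 × 0.4).

shell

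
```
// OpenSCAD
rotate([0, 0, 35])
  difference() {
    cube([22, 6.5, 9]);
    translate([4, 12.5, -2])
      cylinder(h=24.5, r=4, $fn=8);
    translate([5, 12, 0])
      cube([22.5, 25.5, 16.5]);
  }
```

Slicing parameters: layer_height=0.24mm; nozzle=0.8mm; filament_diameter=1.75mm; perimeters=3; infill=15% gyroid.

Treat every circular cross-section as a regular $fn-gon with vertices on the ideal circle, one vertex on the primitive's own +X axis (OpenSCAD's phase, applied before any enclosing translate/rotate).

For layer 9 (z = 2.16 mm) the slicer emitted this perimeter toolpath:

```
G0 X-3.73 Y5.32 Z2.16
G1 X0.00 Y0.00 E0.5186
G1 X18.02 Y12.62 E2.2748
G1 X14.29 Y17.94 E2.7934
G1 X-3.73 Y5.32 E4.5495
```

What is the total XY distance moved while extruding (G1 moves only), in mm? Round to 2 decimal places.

Sum the Euclidean lengths of each G1 segment: total = 56.99 mm.

56.99 mm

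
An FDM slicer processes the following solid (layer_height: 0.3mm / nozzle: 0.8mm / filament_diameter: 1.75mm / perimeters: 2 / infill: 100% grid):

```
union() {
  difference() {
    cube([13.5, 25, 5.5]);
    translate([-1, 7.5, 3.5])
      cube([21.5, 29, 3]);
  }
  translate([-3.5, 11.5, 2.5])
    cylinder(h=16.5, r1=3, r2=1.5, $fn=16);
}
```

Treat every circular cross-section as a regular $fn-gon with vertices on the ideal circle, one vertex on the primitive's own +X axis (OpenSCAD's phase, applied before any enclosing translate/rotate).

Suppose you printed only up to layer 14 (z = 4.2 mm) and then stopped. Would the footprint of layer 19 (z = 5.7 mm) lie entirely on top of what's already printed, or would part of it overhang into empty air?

Compare the two slices. At z = 4.2: the 13.5×25 cube contributes its full rectangle (area 337.50 mm²); the cube at (-1, 7.5) is present — its section is the full 21.5×29 rectangle (area 623.50 mm²); Taking the first minus the rest: starting from the 13.5×25 cube (337.50 mm²), the 21.5×29 cube at (-1, 7.5) partially overlaps it — only the 236.25 mm² overlap (of its 623.50 mm²) is removed, clipping the outline — area = 101.25 mm²; the cone at (-3.5, 11.5) contributes a regular 16-gon of circumradius 2.845 (interpolated between r1=3 and r2=1.5 at t=0.103) (area = (16/2)·2.845²·sin(360°/16) = 24.79 mm²); Combining (union): the 2 present regions are separate (no shared area or edge), so areas and boundary lengths simply add and each stays a separate island — area = 126.04 mm². At z = 5.7: the cube does not reach this height (z outside [0, 5.5]); the 21.5×29 cube at (-1, 7.5) contributes its full rectangle (area 623.50 mm²); Taking the first minus the rest: the first operand is absent here, so nothing remains; the cone at (-3.5, 11.5) contributes a regular 16-gon of circumradius 2.709 (interpolated between r1=3 and r2=1.5 at t=0.194) (area = (16/2)·2.709²·sin(360°/16) = 22.47 mm²); Merging all regions: only the cone at (-3.5, 11.5) is present, so the union is just that shape — area = 22.47 mm². Checking containment: the cross-section at z = 5.7 is a subset of the cross-section at z = 4.2.

entirely on top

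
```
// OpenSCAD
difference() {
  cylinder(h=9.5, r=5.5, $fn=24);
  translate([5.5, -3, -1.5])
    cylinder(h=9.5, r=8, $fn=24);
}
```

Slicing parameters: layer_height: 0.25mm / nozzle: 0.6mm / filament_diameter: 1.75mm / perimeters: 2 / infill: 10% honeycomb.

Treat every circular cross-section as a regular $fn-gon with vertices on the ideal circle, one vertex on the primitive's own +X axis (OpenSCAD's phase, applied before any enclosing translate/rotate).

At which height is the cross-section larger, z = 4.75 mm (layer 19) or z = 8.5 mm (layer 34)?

layer 34 (z = 8.5 mm)

Layer 19 (z = 4.75): the r=5.5 cylinder contributes a regular 24-gon of circumradius 5.5 (area = (24/2)·5.500²·sin(360°/24) = 93.95 mm²); the r=8 cylinder at (5.5, -3) contributes a regular 24-gon of circumradius 8 (area = (24/2)·8.000²·sin(360°/24) = 198.77 mm²); After the difference (first − rest): starting from the r=5.5 cylinder (93.95 mm²), the r=8 cylinder at (5.5, -3) partially overlaps it — only the 57.99 mm² overlap (of its 198.77 mm²) is removed, clipping the outline — area = 35.96 mm². So its area = 35.96 mm². Layer 34 (z = 8.5): the r=5.5 cylinder gives a regular 24-gon of circumradius 5.5 (constant along its height) (area = (24/2)·5.500²·sin(360°/24) = 93.95 mm²); the cylinder at (5.5, -3) is not intersected at this z (z outside [-1.5, 8]); Subtracting the remaining from the first: none of the subtracted shapes is present at this height, so the r=5.5 cylinder is unchanged — area = 93.95 mm². So its area = 93.95 mm². Layer 34 is larger (93.95 vs 35.96 mm²).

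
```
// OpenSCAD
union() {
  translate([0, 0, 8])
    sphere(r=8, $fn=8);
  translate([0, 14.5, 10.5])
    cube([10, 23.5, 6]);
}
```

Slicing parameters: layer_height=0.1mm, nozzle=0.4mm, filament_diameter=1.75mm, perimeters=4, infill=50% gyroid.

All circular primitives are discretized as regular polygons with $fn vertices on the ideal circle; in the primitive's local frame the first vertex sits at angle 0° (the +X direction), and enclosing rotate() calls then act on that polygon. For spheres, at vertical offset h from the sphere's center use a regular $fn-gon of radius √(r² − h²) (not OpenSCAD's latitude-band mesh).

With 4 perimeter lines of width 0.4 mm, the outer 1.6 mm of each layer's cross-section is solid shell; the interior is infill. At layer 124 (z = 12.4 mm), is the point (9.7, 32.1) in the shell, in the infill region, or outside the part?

At z = 12.4 mm: the r=8 sphere contributes a regular 8-gon of circumradius √(8²−4.4²) = 6.681; the cube at (0, 14.5) (footprint 10×23.5) is included at this height; Taking the union: the 2 present regions are separate (no shared area or edge), so areas and boundary lengths simply add and each stays a separate island — 2 connected regions. Overall, the cross-section has 2 separate islands. The nearest boundary edge runs (10.00, 38.00)→(10.00, 14.50); distance from the point to it = 0.30 mm. (Shell/infill is judged within the island containing the point — the largest one.) The point is inside the cross-section, 0.30 mm from the nearest boundary — within the 1.6 mm shell band (4 × 0.4).

shell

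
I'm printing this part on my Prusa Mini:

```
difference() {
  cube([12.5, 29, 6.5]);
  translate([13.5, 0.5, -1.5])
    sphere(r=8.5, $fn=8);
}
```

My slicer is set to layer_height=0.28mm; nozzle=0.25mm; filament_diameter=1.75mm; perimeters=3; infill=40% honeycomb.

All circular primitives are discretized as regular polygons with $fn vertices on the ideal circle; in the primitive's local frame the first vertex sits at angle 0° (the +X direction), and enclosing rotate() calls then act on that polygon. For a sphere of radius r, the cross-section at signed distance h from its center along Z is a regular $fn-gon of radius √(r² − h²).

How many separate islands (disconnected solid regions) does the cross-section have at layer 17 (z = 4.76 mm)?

1

At z = 4.76 mm: the cube (footprint 12.5×29) is included at this height; the r=8.5 sphere at (13.5, 0.5) slices to a regular 8-gon of circumradius 5.750 (√(r²−h²) with h=6.26 from center); Subtracting the remaining from the first: starting from the 12.5×29 cube, the r=8.5 sphere at (13.5, 0.5) partially overlaps it — only the 20.16 mm² overlap (of its 93.51 mm²) is removed, clipping the outline — 1 connected region. Overall, the cross-section is a single solid region. Island count = 1.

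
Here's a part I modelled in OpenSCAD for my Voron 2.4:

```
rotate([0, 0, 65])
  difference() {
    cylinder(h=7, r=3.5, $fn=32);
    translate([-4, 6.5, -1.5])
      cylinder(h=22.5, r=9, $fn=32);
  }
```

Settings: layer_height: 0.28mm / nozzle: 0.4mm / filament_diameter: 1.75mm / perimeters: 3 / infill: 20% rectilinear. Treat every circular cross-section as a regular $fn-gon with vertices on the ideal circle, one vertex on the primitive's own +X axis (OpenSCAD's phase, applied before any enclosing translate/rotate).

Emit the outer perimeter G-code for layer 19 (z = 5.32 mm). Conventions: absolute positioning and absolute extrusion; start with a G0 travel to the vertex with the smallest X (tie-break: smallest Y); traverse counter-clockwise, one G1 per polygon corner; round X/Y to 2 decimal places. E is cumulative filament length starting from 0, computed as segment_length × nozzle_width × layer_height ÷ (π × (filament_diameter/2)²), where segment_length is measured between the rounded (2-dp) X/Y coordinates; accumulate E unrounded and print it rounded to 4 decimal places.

G0 X0.26 Y3.48 Z5.32
G1 X0.88 Y2.20 E0.0662
G1 X1.31 Y0.49 E0.1483
G1 X1.41 Y-1.27 E0.2304
G1 X1.16 Y-3.02 E0.3127
G1 X1.05 Y-3.33 E0.3280
G1 X1.20 Y-3.29 E0.3353
G1 X1.82 Y-2.99 E0.3673
G1 X2.36 Y-2.58 E0.3989
G1 X2.82 Y-2.07 E0.4309
G1 X3.17 Y-1.48 E0.4628
G1 X3.40 Y-0.83 E0.4949
G1 X3.50 Y-0.15 E0.5270
G1 X3.46 Y0.53 E0.5587
G1 X3.29 Y1.20 E0.5909
G1 X2.99 Y1.82 E0.6229
G1 X2.58 Y2.36 E0.6545
G1 X2.07 Y2.82 E0.6865
G1 X1.48 Y3.17 E0.7184
G1 X0.83 Y3.40 E0.7505
G1 X0.26 Y3.48 E0.7773

At z = 5.32 mm: the r=3.5 cylinder contributes a regular 32-gon of circumradius 3.5; the cylinder at (-4, 6.5): section is a regular 32-gon, circumradius r=9; After the difference (first − rest): starting from the r=3.5 cylinder, the r=9 cylinder at (-4, 6.5) partially overlaps it — only the 26.82 mm² overlap (of its 252.84 mm²) is removed, clipping the outline — 1 connected region; (rotated 65° about Z; rotation is an isometry so areas/perimeters/island counts are preserved). The outline is a single polygon with 20 vertices. Extrusion per mm of travel: 0.4 × 0.28 / (π × 0.875²) = 0.046564. Accumulating E over each segment gives final E = 0.7773.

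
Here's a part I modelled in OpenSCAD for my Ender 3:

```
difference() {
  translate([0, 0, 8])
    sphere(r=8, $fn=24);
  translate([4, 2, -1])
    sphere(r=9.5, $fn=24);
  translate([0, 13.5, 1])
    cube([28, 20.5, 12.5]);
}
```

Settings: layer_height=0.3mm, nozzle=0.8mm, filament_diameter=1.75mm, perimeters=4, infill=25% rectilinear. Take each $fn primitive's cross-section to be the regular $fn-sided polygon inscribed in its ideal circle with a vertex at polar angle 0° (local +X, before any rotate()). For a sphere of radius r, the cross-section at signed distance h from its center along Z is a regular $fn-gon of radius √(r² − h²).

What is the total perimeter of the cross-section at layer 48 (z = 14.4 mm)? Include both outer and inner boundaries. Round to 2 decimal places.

30.07 mm

At z = 14.4 mm: the r=8 sphere slices to a regular 24-gon of circumradius 4.800 (√(r²−h²) with h=6.4 from center) (perimeter = 2·24·4.800·sin(180°/24) = 30.07 mm); the sphere at (4, 2) is absent (|z−center|=15.400 > r=9.5); the cube at (0, 13.5) is absent (z outside [1, 13.5]); Subtracting the remaining from the first: none of the subtracted shapes is present at this height, so the r=8 sphere is unchanged — boundary = 30.07 mm. Overall, the cross-section is a single solid region. Total boundary length (outer) = 30.07 mm.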